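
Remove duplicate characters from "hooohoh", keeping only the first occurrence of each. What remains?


Input: 'hooohoh'
Operation: keep first occurrence of each character
Scan: s[0]='h' new -> keep; s[1]='o' new -> keep; s[2]='o' seen -> skip; s[3]='o' seen -> skip; s[4]='h' seen -> skip; s[5]='o' seen -> skip; s[6]='h' seen -> skip
Result: ho


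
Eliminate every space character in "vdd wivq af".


Input string: 'vdd wivq af'
Operation: remove all spaces
Words: 'vdd', 'wivq', 'af'
Join without spaces: vddwivqaf


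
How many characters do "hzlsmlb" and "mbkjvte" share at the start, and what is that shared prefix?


String 1: 'hzlsmlb'
String 2: 'mbkjvte'
Compare position by position:
pos 0: 'h' vs 'm' differ -> stop
Longest common prefix: "" (length 0)


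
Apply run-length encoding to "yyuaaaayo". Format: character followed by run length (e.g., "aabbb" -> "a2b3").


Input: 'yyuaaaayo'
Operation: identify consecutive runs
Runs: 'yy' -> y2, 'u' -> u1, 'aaaa' -> a4, 'y' -> y1, 'o' -> o1
Encoded: y2u1a4y1o1


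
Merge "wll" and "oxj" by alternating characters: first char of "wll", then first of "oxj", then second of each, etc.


String 1: 'wll'
String 2: 'oxj'
Operation: alternate characters
Pairs: 'w'+'o', 'l'+'x', 'l'+'j'
Result: wolxlj


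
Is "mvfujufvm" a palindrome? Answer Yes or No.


Input string: 'mvfujufvm'
Reversed: 'mvfujufvm'
Compare pairs: s[0]='m' vs s[8]='m' (match), s[1]='v' vs s[7]='v' (match), s[2]='f' vs s[6]='f' (match), s[3]='u' vs s[5]='u' (match)
Palindrome: Yes


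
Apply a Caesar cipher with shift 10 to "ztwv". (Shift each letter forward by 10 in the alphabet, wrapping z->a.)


Input: 'ztwv', shift = 10
Operation: for each letter, (position + 10) mod 26
Mapping: 'z'(25+10=35, 35 mod 26=9)->'j', 't'(19+10=29, 29 mod 26=3)->'d', 'w'(22+10=32, 32 mod 26=6)->'g', 'v'(21+10=31, 31 mod 26=5)->'f'
Result: jdgf


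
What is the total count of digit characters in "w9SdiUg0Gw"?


Input string: 'w9SdiUg0Gw'
Operation: count digit characters (0-9)
Scan: 'w', '9'(digit), 'S', 'd', 'i', 'U', 'g', '0'(digit), 'G', 'w'
Digits found: 2
Result: 2


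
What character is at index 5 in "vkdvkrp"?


Input string: 'vkdvkrp'
Operation: get character at index 5
Index mapping: s[0]='v', s[1]='k', s[2]='d', s[3]='v', s[4]='k', s[5]='r'
Result: 'r'


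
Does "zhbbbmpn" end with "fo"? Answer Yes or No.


Input string: 'zhbbbmpn'
Suffix to check: 'fo'
Last 2 characters of input: 'pn'
Match: False
Result: No


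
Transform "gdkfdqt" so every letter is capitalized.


Input string: 'gdkfdqt'
Operation: convert each letter to uppercase
Mapping: 'g'->'G', 'd'->'D', 'k'->'K', 'f'->'F', 'd'->'D', 'q'->'Q', 't'->'T'
Result: GDKFDQT


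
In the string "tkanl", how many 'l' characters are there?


Input string: 'tkanl'
Target character: 'l'
Scan each position: s[4]='l'
Matches found at indices: 4
Total: 1


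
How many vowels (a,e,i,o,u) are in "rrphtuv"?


Input string: 'rrphtuv'
Operation: count vowels (a, e, i, o, u)
Scan: s[0]='r', s[1]='r', s[2]='p', s[3]='h', s[4]='t', s[5]='u' (vowel), s[6]='v'
Vowels found: 1
Result: 1


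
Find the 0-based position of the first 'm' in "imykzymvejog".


Input string: 'imykzymvejog'
Target: 'm'
Scanning left to right: s[0]='i', s[1]='m'
First match at index: 1


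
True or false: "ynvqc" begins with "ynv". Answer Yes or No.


Input string: 'ynvqc'
Prefix to check: 'ynv'
First 3 characters of input: 'ynv'
Match: True
Result: Yes


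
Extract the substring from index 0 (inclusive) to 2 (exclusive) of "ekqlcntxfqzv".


Input string: 'ekqlcntxfqzv'
Operation: slice [0:2]
Extract characters: s[0]='e', s[1]='k'
Result: ek


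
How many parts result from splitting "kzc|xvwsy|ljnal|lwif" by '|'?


Input string: 'kzc|xvwsy|ljnal|lwif'
Delimiter: '|'
Split result: 'kzc', 'xvwsy', 'ljnal', 'lwif'
Number of parts: 4


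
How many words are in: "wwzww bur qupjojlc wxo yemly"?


Input string: 'wwzww bur qupjojlc wxo yemly'
Operation: split by spaces
Words found: 'wwzww', 'bur', 'qupjojlc', 'wxo', 'yemly'
Word count: 5


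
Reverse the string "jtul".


Input string: 'jtul'
Operation: reverse character order
Original order: 'j' -> 't' -> 'u' -> 'l'
Reversed order: 'l' -> 'u' -> 't' -> 'j'
Result: lutj


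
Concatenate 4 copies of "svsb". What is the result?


Input string: 'svsb'
Operation: repeat 4 times
Concatenation: 'svsb' + 'svsb' + 'svsb' + 'svsb'
Result: svsbsvsbsvsbsvsb


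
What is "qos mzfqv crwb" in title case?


Input string: 'qos mzfqv crwb'
Operation: capitalize first letter of each word
Word transformations: 'qos'->'Qos', 'mzfqv'->'Mzfqv', 'crwb'->'Crwb'
Result: Qos Mzfqv Crwb


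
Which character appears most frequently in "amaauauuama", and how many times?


Input: 'amaauauuama'
Operation: tally each character
Counts: 'a':6, 'm':2, 'u':3
Maximum: 'a' appears 6 times


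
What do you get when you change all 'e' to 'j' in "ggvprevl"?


Input string: 'ggvprevl'
Operation: replace 'e' with 'j'
Positions of 'e': 5
After replacement: ggvprjvl


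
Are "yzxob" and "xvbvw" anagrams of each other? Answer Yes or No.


String 1: 'yzxob' -> sorted: 'boxyz'
String 2: 'xvbvw' -> sorted: 'bvvwx'
Compare sorted forms: 'boxyz' != 'bvvwx'
Anagram: No


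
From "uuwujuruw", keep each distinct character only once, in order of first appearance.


Input: 'uuwujuruw'
Operation: keep first occurrence of each character
Scan: s[0]='u' new -> keep; s[1]='u' seen -> skip; s[2]='w' new -> keep; s[3]='u' seen -> skip; s[4]='j' new -> keep; s[5]='u' seen -> skip; s[6]='r' new -> keep; s[7]='u' seen -> skip; s[8]='w' seen -> skip
Result: uwjr


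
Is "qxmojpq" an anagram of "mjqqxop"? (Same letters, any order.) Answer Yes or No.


String 1: 'mjqqxop' -> sorted: 'jmopqqx'
String 2: 'qxmojpq' -> sorted: 'jmopqqx'
Compare sorted forms: 'jmopqqx' == 'jmopqqx'
Anagram: Yes


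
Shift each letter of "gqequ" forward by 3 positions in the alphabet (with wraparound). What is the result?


Input: 'gqequ', shift = 3
Operation: for each letter, (position + 3) mod 26
Mapping: 'g'(6+3=9)->'j', 'q'(16+3=19)->'t', 'e'(4+3=7)->'h', 'q'(16+3=19)->'t', 'u'(20+3=23)->'x'
Result: jthtx


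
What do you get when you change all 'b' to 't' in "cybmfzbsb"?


Input string: 'cybmfzbsb'
Operation: replace 'b' with 't'
Positions of 'b': 2, 6, 8
After replacement: cytmfztst


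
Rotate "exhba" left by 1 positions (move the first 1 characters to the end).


Input: 'exhba', shift = 1
Operation: split at index 1 and swap parts
Front part s[0:1] = 'e'
Back part s[1:] = 'xhba'
Rotated = back + front = 'xhba' + 'e'
Result: xhbae


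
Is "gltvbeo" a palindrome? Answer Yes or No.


Input string: 'gltvbeo'
Reversed: 'oebvtlg'
Compare pairs: s[0]='g' vs s[6]='o' (mismatch), s[1]='l' vs s[5]='e' (mismatch), s[2]='t' vs s[4]='b' (mismatch)
Palindrome: No


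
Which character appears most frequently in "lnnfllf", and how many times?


Input: 'lnnfllf'
Operation: tally each character
Counts: 'f':2, 'l':3, 'n':2
Maximum: 'l' appears 3 times


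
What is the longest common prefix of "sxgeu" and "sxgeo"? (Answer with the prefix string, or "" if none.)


String 1: 'sxgeu'
String 2: 'sxgeo'
Compare position by position:
pos 0: 's' vs 's' match
pos 1: 'x' vs 'x' match
pos 2: 'g' vs 'g' match
pos 3: 'e' vs 'e' match
pos 4: 'u' vs 'o' differ -> stop
Longest common prefix: "sxge" (length 4)


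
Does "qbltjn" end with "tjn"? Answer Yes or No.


Input string: 'qbltjn'
Suffix to check: 'tjn'
Last 3 characters of input: 'tjn'
Match: True
Result: Yes


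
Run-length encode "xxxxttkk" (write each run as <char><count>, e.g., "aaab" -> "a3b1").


Input: 'xxxxttkk'
Operation: identify consecutive runs
Runs: 'xxxx' -> x4, 'tt' -> t2, 'kk' -> k2
Encoded: x4t2k2


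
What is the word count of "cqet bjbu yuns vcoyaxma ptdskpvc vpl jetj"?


Input string: 'cqet bjbu yuns vcoyaxma ptdskpvc vpl jetj'
Operation: split by spaces
Words found: 'cqet', 'bjbu', 'yuns', 'vcoyaxma', 'ptdskpvc', 'vpl', 'jetj'
Word count: 7


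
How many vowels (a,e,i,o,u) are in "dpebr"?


Input string: 'dpebr'
Operation: count vowels (a, e, i, o, u)
Scan: s[0]='d', s[1]='p', s[2]='e' (vowel), s[3]='b', s[4]='r'
Vowels found: 1
Result: 1


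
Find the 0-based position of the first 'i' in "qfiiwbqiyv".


Input string: 'qfiiwbqiyv'
Target: 'i'
Scanning left to right: s[0]='q', s[1]='f', s[2]='i'
First match at index: 2


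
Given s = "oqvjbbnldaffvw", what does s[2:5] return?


Input string: 'oqvjbbnldaffvw'
Operation: slice [2:5]
Extract characters: s[2]='v', s[3]='j', s[4]='b'
Result: vjb


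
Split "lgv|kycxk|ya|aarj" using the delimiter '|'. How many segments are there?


Input string: 'lgv|kycxk|ya|aarj'
Delimiter: '|'
Split result: 'lgv', 'kycxk', 'ya', 'aarj'
Number of parts: 4


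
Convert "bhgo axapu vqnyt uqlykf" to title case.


Input string: 'bhgo axapu vqnyt uqlykf'
Operation: capitalize first letter of each word
Word transformations: 'bhgo'->'Bhgo', 'axapu'->'Axapu', 'vqnyt'->'Vqnyt', 'uqlykf'->'Uqlykf'
Result: Bhgo Axapu Vqnyt Uqlykf


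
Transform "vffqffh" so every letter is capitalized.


Input string: 'vffqffh'
Operation: convert each letter to uppercase
Mapping: 'v'->'V', 'f'->'F', 'f'->'F', 'q'->'Q', 'f'->'F', 'f'->'F', 'h'->'H'
Result: VFFQFFH


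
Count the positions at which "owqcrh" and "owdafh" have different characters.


String 1: 'owqcrh'
String 2: 'owdafh'
Compare each position: pos 0: 'o'=='o', pos 1: 'w'=='w', pos 2: 'q'!='d', pos 3: 'c'!='a', pos 4: 'r'!='f', pos 5: 'h'=='h'
Differing positions: 3
Hamming distance: 3


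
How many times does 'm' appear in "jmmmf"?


Input string: 'jmmmf'
Target character: 'm'
Scan each position: s[1]='m', s[2]='m', s[3]='m'
Matches found at indices: 1, 2, 3
Total: 3


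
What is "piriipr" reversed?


Input string: 'piriipr'
Operation: reverse character order
Original order: 'p' -> 'i' -> 'r' -> 'i' -> 'i' -> 'p' -> 'r'
Reversed order: 'r' -> 'p' -> 'i' -> 'i' -> 'r' -> 'i' -> 'p'
Result: rpiirip


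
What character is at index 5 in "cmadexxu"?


Input string: 'cmadexxu'
Operation: get character at index 5
Index mapping: s[0]='c', s[1]='m', s[2]='a', s[3]='d', s[4]='e', s[5]='x'
Result: 'x'


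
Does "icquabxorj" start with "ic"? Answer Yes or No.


Input string: 'icquabxorj'
Prefix to check: 'ic'
First 2 characters of input: 'ic'
Match: True
Result: Yes


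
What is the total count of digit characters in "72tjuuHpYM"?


Input string: '72tjuuHpYM'
Operation: count digit characters (0-9)
Scan: '7'(digit), '2'(digit), 't', 'j', 'u', 'u', 'H', 'p', 'Y', 'M'
Digits found: 2
Result: 2


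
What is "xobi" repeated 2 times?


Input string: 'xobi'
Operation: repeat 2 times
Concatenation: 'xobi' + 'xobi'
Result: xobixobi


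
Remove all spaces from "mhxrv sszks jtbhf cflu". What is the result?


Input string: 'mhxrv sszks jtbhf cflu'
Operation: remove all spaces
Words: 'mhxrv', 'sszks', 'jtbhf', 'cflu'
Join without spaces: mhxrvsszksjtbhfcflu


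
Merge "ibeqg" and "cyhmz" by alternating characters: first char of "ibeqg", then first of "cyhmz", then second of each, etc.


String 1: 'ibeqg'
String 2: 'cyhmz'
Operation: alternate characters
Pairs: 'i'+'c', 'b'+'y', 'e'+'h', 'q'+'m', 'g'+'z'
Result: icbyehqmgz


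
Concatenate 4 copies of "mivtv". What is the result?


Input string: 'mivtv'
Operation: repeat 4 times
Concatenation: 'mivtv' + 'mivtv' + 'mivtv' + 'mivtv'
Result: mivtvmivtvmivtvmivtv


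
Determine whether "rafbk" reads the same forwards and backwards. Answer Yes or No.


Input string: 'rafbk'
Reversed: 'kbfar'
Compare pairs: s[0]='r' vs s[4]='k' (mismatch), s[1]='a' vs s[3]='b' (mismatch)
Palindrome: No


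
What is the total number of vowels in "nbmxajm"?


Input string: 'nbmxajm'
Operation: count vowels (a, e, i, o, u)
Scan: s[0]='n', s[1]='b', s[2]='m', s[3]='x', s[4]='a' (vowel), s[5]='j', s[6]='m'
Vowels found: 1
Result: 1


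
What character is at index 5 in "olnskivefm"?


Input string: 'olnskivefm'
Operation: get character at index 5
Index mapping: s[0]='o', s[1]='l', s[2]='n', s[3]='s', s[4]='k', s[5]='i'
Result: 'i'


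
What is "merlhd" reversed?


Input string: 'merlhd'
Operation: reverse character order
Original order: 'm' -> 'e' -> 'r' -> 'l' -> 'h' -> 'd'
Reversed order: 'd' -> 'h' -> 'l' -> 'r' -> 'e' -> 'm'
Result: dhlrem


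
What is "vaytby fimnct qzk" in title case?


Input string: 'vaytby fimnct qzk'
Operation: capitalize first letter of each word
Word transformations: 'vaytby'->'Vaytby', 'fimnct'->'Fimnct', 'qzk'->'Qzk'
Result: Vaytby Fimnct Qzk


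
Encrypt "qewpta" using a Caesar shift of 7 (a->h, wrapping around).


Input: 'qewpta', shift = 7
Operation: for each letter, (position + 7) mod 26
Mapping: 'q'(16+7=23)->'x', 'e'(4+7=11)->'l', 'w'(22+7=29, 29 mod 26=3)->'d', 'p'(15+7=22)->'w', 't'(19+7=26, 26 mod 26=0)->'a', 'a'(0+7=7)->'h'
Result: xldwah


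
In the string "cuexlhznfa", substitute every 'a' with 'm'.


Input string: 'cuexlhznfa'
Operation: replace 'a' with 'm'
Positions of 'a': 9
After replacement: cuexlhznfm


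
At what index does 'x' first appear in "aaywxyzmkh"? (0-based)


Input string: 'aaywxyzmkh'
Target: 'x'
Scanning left to right: s[0]='a', s[1]='a', s[2]='y', s[3]='w', s[4]='x'
First match at index: 4


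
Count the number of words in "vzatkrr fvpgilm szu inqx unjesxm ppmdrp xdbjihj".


Input string: 'vzatkrr fvpgilm szu inqx unjesxm ppmdrp xdbjihj'
Operation: split by spaces
Words found: 'vzatkrr', 'fvpgilm', 'szu', 'inqx', 'unjesxm', 'ppmdrp', 'xdbjihj'
Word count: 7


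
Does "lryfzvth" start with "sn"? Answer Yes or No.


Input string: 'lryfzvth'
Prefix to check: 'sn'
First 2 characters of input: 'lr'
Match: False
Result: No


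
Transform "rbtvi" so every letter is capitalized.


Input string: 'rbtvi'
Operation: convert each letter to uppercase
Mapping: 'r'->'R', 'b'->'B', 't'->'T', 'v'->'V', 'i'->'I'
Result: RBTVI


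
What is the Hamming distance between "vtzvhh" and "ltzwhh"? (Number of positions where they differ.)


String 1: 'vtzvhh'
String 2: 'ltzwhh'
Compare each position: pos 0: 'v'!='l', pos 1: 't'=='t', pos 2: 'z'=='z', pos 3: 'v'!='w', pos 4: 'h'=='h', pos 5: 'h'=='h'
Differing positions: 2
Hamming distance: 2


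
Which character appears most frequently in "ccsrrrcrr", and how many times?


Input: 'ccsrrrcrr'
Operation: tally each character
Counts: 'c':3, 'r':5, 's':1
Maximum: 'r' appears 5 times


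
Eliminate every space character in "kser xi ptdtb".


Input string: 'kser xi ptdtb'
Operation: remove all spaces
Words: 'kser', 'xi', 'ptdtb'
Join without spaces: kserxiptdtb


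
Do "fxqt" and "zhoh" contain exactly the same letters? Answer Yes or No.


String 1: 'fxqt' -> sorted: 'fqtx'
String 2: 'zhoh' -> sorted: 'hhoz'
Compare sorted forms: 'fqtx' != 'hhoz'
Anagram: No


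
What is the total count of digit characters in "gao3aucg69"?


Input string: 'gao3aucg69'
Operation: count digit characters (0-9)
Scan: 'g', 'a', 'o', '3'(digit), 'a', 'u', 'c', 'g', '6'(digit), '9'(digit)
Digits found: 3
Result: 3


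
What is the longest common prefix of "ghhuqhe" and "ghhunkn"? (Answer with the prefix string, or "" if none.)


String 1: 'ghhuqhe'
String 2: 'ghhunkn'
Compare position by position:
pos 0: 'g' vs 'g' match
pos 1: 'h' vs 'h' match
pos 2: 'h' vs 'h' match
pos 3: 'u' vs 'u' match
pos 4: 'q' vs 'n' differ -> stop
Longest common prefix: "ghhu" (length 4)


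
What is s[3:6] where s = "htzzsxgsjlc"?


Input string: 'htzzsxgsjlc'
Operation: slice [3:6]
Extract characters: s[3]='z', s[4]='s', s[5]='x'
Result: zsx


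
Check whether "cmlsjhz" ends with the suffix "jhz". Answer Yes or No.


Input string: 'cmlsjhz'
Suffix to check: 'jhz'
Last 3 characters of input: 'jhz'
Match: True
Result: Yes


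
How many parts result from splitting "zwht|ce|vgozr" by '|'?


Input string: 'zwht|ce|vgozr'
Delimiter: '|'
Split result: 'zwht', 'ce', 'vgozr'
Number of parts: 3


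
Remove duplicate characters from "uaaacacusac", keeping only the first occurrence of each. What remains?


Input: 'uaaacacusac'
Operation: keep first occurrence of each character
Scan: s[0]='u' new -> keep; s[1]='a' new -> keep; s[2]='a' seen -> skip; s[3]='a' seen -> skip; s[4]='c' new -> keep; s[5]='a' seen -> skip; s[6]='c' seen -> skip; s[7]='u' seen -> skip; s[8]='s' new -> keep; s[9]='a' seen -> skip; s[10]='c' seen -> skip
Result: uacs


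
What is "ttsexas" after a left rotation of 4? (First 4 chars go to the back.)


Input: 'ttsexas', shift = 4
Operation: split at index 4 and swap parts
Front part s[0:4] = 'ttse'
Back part s[4:] = 'xas'
Rotated = back + front = 'xas' + 'ttse'
Result: xasttse


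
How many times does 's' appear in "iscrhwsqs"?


Input string: 'iscrhwsqs'
Target character: 's'
Scan each position: s[1]='s', s[6]='s', s[8]='s'
Matches found at indices: 1, 6, 8
Total: 3


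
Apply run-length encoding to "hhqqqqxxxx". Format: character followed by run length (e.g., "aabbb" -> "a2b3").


Input: 'hhqqqqxxxx'
Operation: identify consecutive runs
Runs: 'hh' -> h2, 'qqqq' -> q4, 'xxxx' -> x4
Encoded: h2q4x4


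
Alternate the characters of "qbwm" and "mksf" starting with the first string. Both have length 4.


String 1: 'qbwm'
String 2: 'mksf'
Operation: alternate characters
Pairs: 'q'+'m', 'b'+'k', 'w'+'s', 'm'+'f'
Result: qmbkwsmf


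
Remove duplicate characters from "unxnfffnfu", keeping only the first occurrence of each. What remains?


Input: 'unxnfffnfu'
Operation: keep first occurrence of each character
Scan: s[0]='u' new -> keep; s[1]='n' new -> keep; s[2]='x' new -> keep; s[3]='n' seen -> skip; s[4]='f' new -> keep; s[5]='f' seen -> skip; s[6]='f' seen -> skip; s[7]='n' seen -> skip; s[8]='f' seen -> skip; s[9]='u' seen -> skip
Result: unxf


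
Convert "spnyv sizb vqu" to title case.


Input string: 'spnyv sizb vqu'
Operation: capitalize first letter of each word
Word transformations: 'spnyv'->'Spnyv', 'sizb'->'Sizb', 'vqu'->'Vqu'
Result: Spnyv Sizb Vqu


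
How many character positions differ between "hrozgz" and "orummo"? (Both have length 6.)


String 1: 'hrozgz'
String 2: 'orummo'
Compare each position: pos 0: 'h'!='o', pos 1: 'r'=='r', pos 2: 'o'!='u', pos 3: 'z'!='m', pos 4: 'g'!='m', pos 5: 'z'!='o'
Differing positions: 5
Hamming distance: 5


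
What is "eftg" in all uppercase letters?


Input string: 'eftg'
Operation: convert each letter to uppercase
Mapping: 'e'->'E', 'f'->'F', 't'->'T', 'g'->'G'
Result: EFTG


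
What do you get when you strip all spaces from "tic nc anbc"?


Input string: 'tic nc anbc'
Operation: remove all spaces
Words: 'tic', 'nc', 'anbc'
Join without spaces: ticncanbc


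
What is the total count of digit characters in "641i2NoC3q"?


Input string: '641i2NoC3q'
Operation: count digit characters (0-9)
Scan: '6'(digit), '4'(digit), '1'(digit), 'i', '2'(digit), 'N', 'o', 'C', '3'(digit), 'q'
Digits found: 5
Result: 5


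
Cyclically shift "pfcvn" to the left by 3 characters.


Input: 'pfcvn', shift = 3
Operation: split at index 3 and swap parts
Front part s[0:3] = 'pfc'
Back part s[3:] = 'vn'
Rotated = back + front = 'vn' + 'pfc'
Result: vnpfc


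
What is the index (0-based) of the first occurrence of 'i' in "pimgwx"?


Input string: 'pimgwx'
Target: 'i'
Scanning left to right: s[0]='p', s[1]='i'
First match at index: 1


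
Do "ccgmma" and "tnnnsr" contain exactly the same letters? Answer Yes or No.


String 1: 'ccgmma' -> sorted: 'accgmm'
String 2: 'tnnnsr' -> sorted: 'nnnrst'
Compare sorted forms: 'accgmm' != 'nnnrst'
Anagram: No


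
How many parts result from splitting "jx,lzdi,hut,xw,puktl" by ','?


Input string: 'jx,lzdi,hut,xw,puktl'
Delimiter: ','
Split result: 'jx', 'lzdi', 'hut', 'xw', 'puktl'
Number of parts: 5


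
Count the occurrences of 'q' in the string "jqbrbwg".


Input string: 'jqbrbwg'
Target character: 'q'
Scan each position: s[1]='q'
Matches found at indices: 1
Total: 1


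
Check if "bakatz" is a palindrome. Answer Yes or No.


Input string: 'bakatz'
Reversed: 'ztakab'
Compare pairs: s[0]='b' vs s[5]='z' (mismatch), s[1]='a' vs s[4]='t' (mismatch), s[2]='k' vs s[3]='a' (mismatch)
Palindrome: No


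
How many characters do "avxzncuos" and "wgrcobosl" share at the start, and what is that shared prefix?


String 1: 'avxzncuos'
String 2: 'wgrcobosl'
Compare position by position:
pos 0: 'a' vs 'w' differ -> stop
Longest common prefix: "" (length 0)


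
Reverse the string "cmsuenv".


Input string: 'cmsuenv'
Operation: reverse character order
Original order: 'c' -> 'm' -> 's' -> 'u' -> 'e' -> 'n' -> 'v'
Reversed order: 'v' -> 'n' -> 'e' -> 'u' -> 's' -> 'm' -> 'c'
Result: vneusmc


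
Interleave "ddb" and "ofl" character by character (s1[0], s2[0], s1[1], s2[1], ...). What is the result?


String 1: 'ddb'
String 2: 'ofl'
Operation: alternate characters
Pairs: 'd'+'o', 'd'+'f', 'b'+'l'
Result: dodfbl


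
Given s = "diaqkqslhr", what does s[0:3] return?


Input string: 'diaqkqslhr'
Operation: slice [0:3]
Extract characters: s[0]='d', s[1]='i', s[2]='a'
Result: dia


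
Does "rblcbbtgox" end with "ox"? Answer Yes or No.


Input string: 'rblcbbtgox'
Suffix to check: 'ox'
Last 2 characters of input: 'ox'
Match: True
Result: Yes


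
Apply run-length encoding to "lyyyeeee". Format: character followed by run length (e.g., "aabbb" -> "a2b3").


Input: 'lyyyeeee'
Operation: identify consecutive runs
Runs: 'l' -> l1, 'yyy' -> y3, 'eeee' -> e4
Encoded: l1y3e4


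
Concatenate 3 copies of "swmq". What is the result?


Input string: 'swmq'
Operation: repeat 3 times
Concatenation: 'swmq' + 'swmq' + 'swmq'
Result: swmqswmqswmq


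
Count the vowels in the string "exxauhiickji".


Input string: 'exxauhiickji'
Operation: count vowels (a, e, i, o, u)
Scan: s[0]='e' (vowel), s[1]='x', s[2]='x', s[3]='a' (vowel), s[4]='u' (vowel), s[5]='h', s[6]='i' (vowel), s[7]='i' (vowel), s[8]='c', s[9]='k', s[10]='j', s[11]='i' (vowel)
Vowels found: 6
Result: 6


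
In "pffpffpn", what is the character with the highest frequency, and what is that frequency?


Input: 'pffpffpn'
Operation: tally each character
Counts: 'f':4, 'n':1, 'p':3
Maximum: 'f' appears 4 times


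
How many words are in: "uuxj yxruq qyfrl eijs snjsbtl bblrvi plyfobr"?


Input string: 'uuxj yxruq qyfrl eijs snjsbtl bblrvi plyfobr'
Operation: split by spaces
Words found: 'uuxj', 'yxruq', 'qyfrl', 'eijs', 'snjsbtl', 'bblrvi', 'plyfobr'
Word count: 7


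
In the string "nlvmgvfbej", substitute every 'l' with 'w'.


Input string: 'nlvmgvfbej'
Operation: replace 'l' with 'w'
Positions of 'l': 1
After replacement: nwvmgvfbej


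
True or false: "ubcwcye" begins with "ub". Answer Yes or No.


Input string: 'ubcwcye'
Prefix to check: 'ub'
First 2 characters of input: 'ub'
Match: True
Result: Yes


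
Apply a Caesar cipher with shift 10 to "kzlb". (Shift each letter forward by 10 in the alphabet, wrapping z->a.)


Input: 'kzlb', shift = 10
Operation: for each letter, (position + 10) mod 26
Mapping: 'k'(10+10=20)->'u', 'z'(25+10=35, 35 mod 26=9)->'j', 'l'(11+10=21)->'v', 'b'(1+10=11)->'l'
Result: ujvl


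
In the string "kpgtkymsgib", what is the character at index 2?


Input string: 'kpgtkymsgib'
Operation: get character at index 2
Index mapping: s[0]='k', s[1]='p', s[2]='g'
Result: 'g'


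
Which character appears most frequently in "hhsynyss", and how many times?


Input: 'hhsynyss'
Operation: tally each character
Counts: 'h':2, 'n':1, 's':3, 'y':2
Maximum: 's' appears 3 times


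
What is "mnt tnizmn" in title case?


Input string: 'mnt tnizmn'
Operation: capitalize first letter of each word
Word transformations: 'mnt'->'Mnt', 'tnizmn'->'Tnizmn'
Result: Mnt Tnizmn


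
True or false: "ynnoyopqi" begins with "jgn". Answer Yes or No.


Input string: 'ynnoyopqi'
Prefix to check: 'jgn'
First 3 characters of input: 'ynn'
Match: False
Result: No


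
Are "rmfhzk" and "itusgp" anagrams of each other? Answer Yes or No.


String 1: 'rmfhzk' -> sorted: 'fhkmrz'
String 2: 'itusgp' -> sorted: 'gipstu'
Compare sorted forms: 'fhkmrz' != 'gipstu'
Anagram: No


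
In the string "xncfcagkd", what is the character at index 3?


Input string: 'xncfcagkd'
Operation: get character at index 3
Index mapping: s[0]='x', s[1]='n', s[2]='c', s[3]='f'
Result: 'f'


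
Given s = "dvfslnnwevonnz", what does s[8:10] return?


Input string: 'dvfslnnwevonnz'
Operation: slice [8:10]
Extract characters: s[8]='e', s[9]='v'
Result: ev


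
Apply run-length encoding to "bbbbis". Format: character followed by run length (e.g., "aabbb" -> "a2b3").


Input: 'bbbbis'
Operation: identify consecutive runs
Runs: 'bbbb' -> b4, 'i' -> i1, 's' -> s1
Encoded: b4i1s1


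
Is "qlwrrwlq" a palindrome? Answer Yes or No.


Input string: 'qlwrrwlq'
Reversed: 'qlwrrwlq'
Compare pairs: s[0]='q' vs s[7]='q' (match), s[1]='l' vs s[6]='l' (match), s[2]='w' vs s[5]='w' (match), s[3]='r' vs s[4]='r' (match)
Palindrome: Yes


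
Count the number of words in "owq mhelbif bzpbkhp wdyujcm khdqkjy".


Input string: 'owq mhelbif bzpbkhp wdyujcm khdqkjy'
Operation: split by spaces
Words found: 'owq', 'mhelbif', 'bzpbkhp', 'wdyujcm', 'khdqkjy'
Word count: 5


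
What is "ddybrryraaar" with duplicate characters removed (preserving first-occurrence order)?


Input: 'ddybrryraaar'
Operation: keep first occurrence of each character
Scan: s[0]='d' new -> keep; s[1]='d' seen -> skip; s[2]='y' new -> keep; s[3]='b' new -> keep; s[4]='r' new -> keep; s[5]='r' seen -> skip; s[6]='y' seen -> skip; s[7]='r' seen -> skip; s[8]='a' new -> keep; s[9]='a' seen -> skip; s[10]='a' seen -> skip; s[11]='r' seen -> skip
Result: dybra


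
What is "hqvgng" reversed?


Input string: 'hqvgng'
Operation: reverse character order
Original order: 'h' -> 'q' -> 'v' -> 'g' -> 'n' -> 'g'
Reversed order: 'g' -> 'n' -> 'g' -> 'v' -> 'q' -> 'h'
Result: gngvqh


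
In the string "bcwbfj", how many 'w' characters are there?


Input string: 'bcwbfj'
Target character: 'w'
Scan each position: s[2]='w'
Matches found at indices: 2
Total: 1


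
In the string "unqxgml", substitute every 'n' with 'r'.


Input string: 'unqxgml'
Operation: replace 'n' with 'r'
Positions of 'n': 1
After replacement: urqxgml


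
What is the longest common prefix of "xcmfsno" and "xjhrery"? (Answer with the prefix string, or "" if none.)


String 1: 'xcmfsno'
String 2: 'xjhrery'
Compare position by position:
pos 0: 'x' vs 'x' match
pos 1: 'c' vs 'j' differ -> stop
Longest common prefix: "x" (length 1)


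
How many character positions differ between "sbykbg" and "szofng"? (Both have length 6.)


String 1: 'sbykbg'
String 2: 'szofng'
Compare each position: pos 0: 's'=='s', pos 1: 'b'!='z', pos 2: 'y'!='o', pos 3: 'k'!='f', pos 4: 'b'!='n', pos 5: 'g'=='g'
Differing positions: 4
Hamming distance: 4


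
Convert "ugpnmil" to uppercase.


Input string: 'ugpnmil'
Operation: convert each letter to uppercase
Mapping: 'u'->'U', 'g'->'G', 'p'->'P', 'n'->'N', 'm'->'M', 'i'->'I', 'l'->'L'
Result: UGPNMIL


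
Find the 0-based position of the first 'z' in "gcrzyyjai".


Input string: 'gcrzyyjai'
Target: 'z'
Scanning left to right: s[0]='g', s[1]='c', s[2]='r', s[3]='z'
First match at index: 3


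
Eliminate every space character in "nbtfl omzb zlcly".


Input string: 'nbtfl omzb zlcly'
Operation: remove all spaces
Words: 'nbtfl', 'omzb', 'zlcly'
Join without spaces: nbtflomzbzlcly


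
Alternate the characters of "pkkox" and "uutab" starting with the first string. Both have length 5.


String 1: 'pkkox'
String 2: 'uutab'
Operation: alternate characters
Pairs: 'p'+'u', 'k'+'u', 'k'+'t', 'o'+'a', 'x'+'b'
Result: pukuktoaxb


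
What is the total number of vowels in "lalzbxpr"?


Input string: 'lalzbxpr'
Operation: count vowels (a, e, i, o, u)
Scan: s[0]='l', s[1]='a' (vowel), s[2]='l', s[3]='z', s[4]='b', s[5]='x', s[6]='p', s[7]='r'
Vowels found: 1
Result: 1


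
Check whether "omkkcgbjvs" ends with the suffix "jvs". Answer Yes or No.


Input string: 'omkkcgbjvs'
Suffix to check: 'jvs'
Last 3 characters of input: 'jvs'
Match: True
Result: Yes


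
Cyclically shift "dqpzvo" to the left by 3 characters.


Input: 'dqpzvo', shift = 3
Operation: split at index 3 and swap parts
Front part s[0:3] = 'dqp'
Back part s[3:] = 'zvo'
Rotated = back + front = 'zvo' + 'dqp'
Result: zvodqp


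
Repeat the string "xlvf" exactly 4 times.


Input string: 'xlvf'
Operation: repeat 4 times
Concatenation: 'xlvf' + 'xlvf' + 'xlvf' + 'xlvf'
Result: xlvfxlvfxlvfxlvf


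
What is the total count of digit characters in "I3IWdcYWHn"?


Input string: 'I3IWdcYWHn'
Operation: count digit characters (0-9)
Scan: 'I', '3'(digit), 'I', 'W', 'd', 'c', 'Y', 'W', 'H', 'n'
Digits found: 1
Result: 1


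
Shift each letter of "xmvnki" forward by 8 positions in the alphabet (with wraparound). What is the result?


Input: 'xmvnki', shift = 8
Operation: for each letter, (position + 8) mod 26
Mapping: 'x'(23+8=31, 31 mod 26=5)->'f', 'm'(12+8=20)->'u', 'v'(21+8=29, 29 mod 26=3)->'d', 'n'(13+8=21)->'v', 'k'(10+8=18)->'s', 'i'(8+8=16)->'q'
Result: fudvsq


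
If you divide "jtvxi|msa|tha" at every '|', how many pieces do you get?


Input string: 'jtvxi|msa|tha'
Delimiter: '|'
Split result: 'jtvxi', 'msa', 'tha'
Number of parts: 3


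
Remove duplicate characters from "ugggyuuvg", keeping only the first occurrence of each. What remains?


Input: 'ugggyuuvg'
Operation: keep first occurrence of each character
Scan: s[0]='u' new -> keep; s[1]='g' new -> keep; s[2]='g' seen -> skip; s[3]='g' seen -> skip; s[4]='y' new -> keep; s[5]='u' seen -> skip; s[6]='u' seen -> skip; s[7]='v' new -> keep; s[8]='g' seen -> skip
Result: ugyv


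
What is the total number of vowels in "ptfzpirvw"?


Input string: 'ptfzpirvw'
Operation: count vowels (a, e, i, o, u)
Scan: s[0]='p', s[1]='t', s[2]='f', s[3]='z', s[4]='p', s[5]='i' (vowel), s[6]='r', s[7]='v', s[8]='w'
Vowels found: 1
Result: 1


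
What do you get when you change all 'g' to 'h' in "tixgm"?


Input string: 'tixgm'
Operation: replace 'g' with 'h'
Positions of 'g': 3
After replacement: tixhm


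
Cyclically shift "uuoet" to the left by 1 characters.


Input: 'uuoet', shift = 1
Operation: split at index 1 and swap parts
Front part s[0:1] = 'u'
Back part s[1:] = 'uoet'
Rotated = back + front = 'uoet' + 'u'
Result: uoetu


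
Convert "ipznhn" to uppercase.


Input string: 'ipznhn'
Operation: convert each letter to uppercase
Mapping: 'i'->'I', 'p'->'P', 'z'->'Z', 'n'->'N', 'h'->'H', 'n'->'N'
Result: IPZNHN


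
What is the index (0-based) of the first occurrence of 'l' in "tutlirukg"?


Input string: 'tutlirukg'
Target: 'l'
Scanning left to right: s[0]='t', s[1]='u', s[2]='t', s[3]='l'
First match at index: 3


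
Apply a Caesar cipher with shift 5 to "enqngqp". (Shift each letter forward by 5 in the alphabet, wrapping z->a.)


Input: 'enqngqp', shift = 5
Operation: for each letter, (position + 5) mod 26
Mapping: 'e'(4+5=9)->'j', 'n'(13+5=18)->'s', 'q'(16+5=21)->'v', 'n'(13+5=18)->'s', 'g'(6+5=11)->'l', 'q'(16+5=21)->'v', 'p'(15+5=20)->'u'
Result: jsvslvu


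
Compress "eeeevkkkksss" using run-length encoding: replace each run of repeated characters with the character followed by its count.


Input: 'eeeevkkkksss'
Operation: identify consecutive runs
Runs: 'eeee' -> e4, 'v' -> v1, 'kkkk' -> k4, 'sss' -> s3
Encoded: e4v1k4s3


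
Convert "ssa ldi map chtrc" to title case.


Input string: 'ssa ldi map chtrc'
Operation: capitalize first letter of each word
Word transformations: 'ssa'->'Ssa', 'ldi'->'Ldi', 'map'->'Map', 'chtrc'->'Chtrc'
Result: Ssa Ldi Map Chtrc


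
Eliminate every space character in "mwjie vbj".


Input string: 'mwjie vbj'
Operation: remove all spaces
Words: 'mwjie', 'vbj'
Join without spaces: mwjievbj


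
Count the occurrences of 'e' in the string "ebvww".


Input string: 'ebvww'
Target character: 'e'
Scan each position: s[0]='e'
Matches found at indices: 0
Total: 1


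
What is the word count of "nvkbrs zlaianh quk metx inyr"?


Input string: 'nvkbrs zlaianh quk metx inyr'
Operation: split by spaces
Words found: 'nvkbrs', 'zlaianh', 'quk', 'metx', 'inyr'
Word count: 5


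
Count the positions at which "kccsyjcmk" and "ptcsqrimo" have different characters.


String 1: 'kccsyjcmk'
String 2: 'ptcsqrimo'
Compare each position: pos 0: 'k'!='p', pos 1: 'c'!='t', pos 2: 'c'=='c', pos 3: 's'=='s', pos 4: 'y'!='q', pos 5: 'j'!='r', pos 6: 'c'!='i', pos 7: 'm'=='m', pos 8: 'k'!='o'
Differing positions: 6
Hamming distance: 6


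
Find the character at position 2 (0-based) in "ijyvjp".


Input string: 'ijyvjp'
Operation: get character at index 2
Index mapping: s[0]='i', s[1]='j', s[2]='y'
Result: 'y'


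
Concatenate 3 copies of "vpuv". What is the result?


Input string: 'vpuv'
Operation: repeat 3 times
Concatenation: 'vpuv' + 'vpuv' + 'vpuv'
Result: vpuvvpuvvpuv


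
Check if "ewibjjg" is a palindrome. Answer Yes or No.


Input string: 'ewibjjg'
Reversed: 'gjjbiwe'
Compare pairs: s[0]='e' vs s[6]='g' (mismatch), s[1]='w' vs s[5]='j' (mismatch), s[2]='i' vs s[4]='j' (mismatch)
Palindrome: No


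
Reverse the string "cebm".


Input string: 'cebm'
Operation: reverse character order
Original order: 'c' -> 'e' -> 'b' -> 'm'
Reversed order: 'm' -> 'b' -> 'e' -> 'c'
Result: mbec


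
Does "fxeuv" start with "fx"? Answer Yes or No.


Input string: 'fxeuv'
Prefix to check: 'fx'
First 2 characters of input: 'fx'
Match: True
Result: Yes


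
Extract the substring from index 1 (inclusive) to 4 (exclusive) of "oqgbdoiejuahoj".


Input string: 'oqgbdoiejuahoj'
Operation: slice [1:4]
Extract characters: s[1]='q', s[2]='g', s[3]='b'
Result: qgb


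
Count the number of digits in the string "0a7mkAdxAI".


Input string: '0a7mkAdxAI'
Operation: count digit characters (0-9)
Scan: '0'(digit), 'a', '7'(digit), 'm', 'k', 'A', 'd', 'x', 'A', 'I'
Digits found: 2
Result: 2


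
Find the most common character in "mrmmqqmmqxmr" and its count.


Input: 'mrmmqqmmqxmr'
Operation: tally each character
Counts: 'm':6, 'q':3, 'r':2, 'x':1
Maximum: 'm' appears 6 times


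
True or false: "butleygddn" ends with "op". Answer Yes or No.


Input string: 'butleygddn'
Suffix to check: 'op'
Last 2 characters of input: 'dn'
Match: False
Result: No


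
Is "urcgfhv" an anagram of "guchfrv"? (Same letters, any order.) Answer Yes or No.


String 1: 'guchfrv' -> sorted: 'cfghruv'
String 2: 'urcgfhv' -> sorted: 'cfghruv'
Compare sorted forms: 'cfghruv' == 'cfghruv'
Anagram: Yes


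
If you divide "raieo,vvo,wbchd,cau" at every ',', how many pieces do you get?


Input string: 'raieo,vvo,wbchd,cau'
Delimiter: ','
Split result: 'raieo', 'vvo', 'wbchd', 'cau'
Number of parts: 4


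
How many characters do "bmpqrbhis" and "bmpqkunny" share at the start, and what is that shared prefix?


String 1: 'bmpqrbhis'
String 2: 'bmpqkunny'
Compare position by position:
pos 0: 'b' vs 'b' match
pos 1: 'm' vs 'm' match
pos 2: 'p' vs 'p' match
pos 3: 'q' vs 'q' match
pos 4: 'r' vs 'k' differ -> stop
Longest common prefix: "bmpq" (length 4)


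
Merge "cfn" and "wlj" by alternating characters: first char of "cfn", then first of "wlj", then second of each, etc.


String 1: 'cfn'
String 2: 'wlj'
Operation: alternate characters
Pairs: 'c'+'w', 'f'+'l', 'n'+'j'
Result: cwflnj


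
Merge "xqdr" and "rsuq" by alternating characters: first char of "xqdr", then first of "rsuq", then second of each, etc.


String 1: 'xqdr'
String 2: 'rsuq'
Operation: alternate characters
Pairs: 'x'+'r', 'q'+'s', 'd'+'u', 'r'+'q'
Result: xrqsdurq


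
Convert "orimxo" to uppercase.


Input string: 'orimxo'
Operation: convert each letter to uppercase
Mapping: 'o'->'O', 'r'->'R', 'i'->'I', 'm'->'M', 'x'->'X', 'o'->'O'
Result: ORIMXO


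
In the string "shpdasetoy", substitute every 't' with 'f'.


Input string: 'shpdasetoy'
Operation: replace 't' with 'f'
Positions of 't': 7
After replacement: shpdasefoy


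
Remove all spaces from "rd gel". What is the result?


Input string: 'rd gel'
Operation: remove all spaces
Words: 'rd', 'gel'
Join without spaces: rdgel


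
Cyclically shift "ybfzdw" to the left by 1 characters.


Input: 'ybfzdw', shift = 1
Operation: split at index 1 and swap parts
Front part s[0:1] = 'y'
Back part s[1:] = 'bfzdw'
Rotated = back + front = 'bfzdw' + 'y'
Result: bfzdwy


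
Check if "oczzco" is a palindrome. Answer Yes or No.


Input string: 'oczzco'
Reversed: 'oczzco'
Compare pairs: s[0]='o' vs s[5]='o' (match), s[1]='c' vs s[4]='c' (match), s[2]='z' vs s[3]='z' (match)
Palindrome: Yes


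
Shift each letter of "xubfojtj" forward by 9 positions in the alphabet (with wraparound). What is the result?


Input: 'xubfojtj', shift = 9
Operation: for each letter, (position + 9) mod 26
Mapping: 'x'(23+9=32, 32 mod 26=6)->'g', 'u'(20+9=29, 29 mod 26=3)->'d', 'b'(1+9=10)->'k', 'f'(5+9=14)->'o', 'o'(14+9=23)->'x', 'j'(9+9=18)->'s', 't'(19+9=28, 28 mod 26=2)->'c', 'j'(9+9=18)->'s'
Result: gdkoxscs


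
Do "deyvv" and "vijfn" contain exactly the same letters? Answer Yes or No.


String 1: 'deyvv' -> sorted: 'devvy'
String 2: 'vijfn' -> sorted: 'fijnv'
Compare sorted forms: 'devvy' != 'fijnv'
Anagram: No


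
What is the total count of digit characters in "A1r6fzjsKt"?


Input string: 'A1r6fzjsKt'
Operation: count digit characters (0-9)
Scan: 'A', '1'(digit), 'r', '6'(digit), 'f', 'z', 'j', 's', 'K', 't'
Digits found: 2
Result: 2


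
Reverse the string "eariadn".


Input string: 'eariadn'
Operation: reverse character order
Original order: 'e' -> 'a' -> 'r' -> 'i' -> 'a' -> 'd' -> 'n'
Reversed order: 'n' -> 'd' -> 'a' -> 'i' -> 'r' -> 'a' -> 'e'
Result: ndairae


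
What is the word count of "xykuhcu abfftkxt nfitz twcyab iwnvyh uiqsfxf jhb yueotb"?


Input string: 'xykuhcu abfftkxt nfitz twcyab iwnvyh uiqsfxf jhb yueotb'
Operation: split by spaces
Words found: 'xykuhcu', 'abfftkxt', 'nfitz', 'twcyab', 'iwnvyh', 'uiqsfxf', 'jhb', 'yueotb'
Word count: 8


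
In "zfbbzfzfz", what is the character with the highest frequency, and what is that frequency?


Input: 'zfbbzfzfz'
Operation: tally each character
Counts: 'b':2, 'f':3, 'z':4
Maximum: 'z' appears 4 times


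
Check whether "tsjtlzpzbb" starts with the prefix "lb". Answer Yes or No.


Input string: 'tsjtlzpzbb'
Prefix to check: 'lb'
First 2 characters of input: 'ts'
Match: False
Result: No


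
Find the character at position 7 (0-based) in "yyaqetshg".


Input string: 'yyaqetshg'
Operation: get character at index 7
Index mapping: s[0]='y', s[1]='y', s[2]='a', s[3]='q', s[4]='e', s[5]='t', s[6]='s', s[7]='h'
Result: 'h'


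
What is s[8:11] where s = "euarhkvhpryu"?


Input string: 'euarhkvhpryu'
Operation: slice [8:11]
Extract characters: s[8]='p', s[9]='r', s[10]='y'
Result: pry


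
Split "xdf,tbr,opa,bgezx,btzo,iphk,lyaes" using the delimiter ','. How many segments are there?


Input string: 'xdf,tbr,opa,bgezx,btzo,iphk,lyaes'
Delimiter: ','
Split result: 'xdf', 'tbr', 'opa', 'bgezx', 'btzo', 'iphk', 'lyaes'
Number of parts: 7


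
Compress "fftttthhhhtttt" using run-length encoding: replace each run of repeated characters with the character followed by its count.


Input: 'fftttthhhhtttt'
Operation: identify consecutive runs
Runs: 'ff' -> f2, 'tttt' -> t4, 'hhhh' -> h4, 'tttt' -> t4
Encoded: f2t4h4t4


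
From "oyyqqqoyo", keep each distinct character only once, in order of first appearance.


Input: 'oyyqqqoyo'
Operation: keep first occurrence of each character
Scan: s[0]='o' new -> keep; s[1]='y' new -> keep; s[2]='y' seen -> skip; s[3]='q' new -> keep; s[4]='q' seen -> skip; s[5]='q' seen -> skip; s[6]='o' seen -> skip; s[7]='y' seen -> skip; s[8]='o' seen -> skip
Result: oyq
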